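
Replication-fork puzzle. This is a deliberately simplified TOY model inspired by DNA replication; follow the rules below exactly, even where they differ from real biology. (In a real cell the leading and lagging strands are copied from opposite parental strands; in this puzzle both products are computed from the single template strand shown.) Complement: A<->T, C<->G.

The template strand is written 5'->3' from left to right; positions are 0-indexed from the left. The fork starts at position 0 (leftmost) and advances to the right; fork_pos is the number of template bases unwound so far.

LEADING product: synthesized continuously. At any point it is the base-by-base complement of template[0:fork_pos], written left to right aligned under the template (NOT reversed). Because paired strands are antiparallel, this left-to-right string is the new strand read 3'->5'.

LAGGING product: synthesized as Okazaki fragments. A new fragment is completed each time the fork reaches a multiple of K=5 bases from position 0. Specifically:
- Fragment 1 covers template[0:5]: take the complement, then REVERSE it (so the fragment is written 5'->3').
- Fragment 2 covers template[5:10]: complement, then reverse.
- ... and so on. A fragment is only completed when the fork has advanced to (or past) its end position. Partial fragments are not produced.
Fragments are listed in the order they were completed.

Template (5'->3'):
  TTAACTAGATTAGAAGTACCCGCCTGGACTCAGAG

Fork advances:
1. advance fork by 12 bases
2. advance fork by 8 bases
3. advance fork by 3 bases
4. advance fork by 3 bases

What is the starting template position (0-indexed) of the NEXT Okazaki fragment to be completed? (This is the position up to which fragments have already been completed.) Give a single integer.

Answer: 25

Derivation:
Step 1: advance 12 -> fork_pos = 0 + 12 = 12. Reached multiple(s) of 5: 5, 10 -> fragments 1-2 completed (2 total).
Step 2: advance 8 -> fork_pos = 12 + 8 = 20. Reached multiple(s) of 5: 15, 20 -> fragments 3-4 completed (4 total).
Step 3: advance 3 -> fork_pos = 20 + 3 = 23. Next multiple of 5 is 25 (not reached); still 4 fragment(s).
Step 4: advance 3 -> fork_pos = 23 + 3 = 26. Reached multiple(s) of 5: 25 -> fragment 5 completed (5 total).
5 fragment(s) completed, covering template[0:25] (5 x 5 = 25). The next fragment, fragment 6, covers template[25:30], so it starts at position 25.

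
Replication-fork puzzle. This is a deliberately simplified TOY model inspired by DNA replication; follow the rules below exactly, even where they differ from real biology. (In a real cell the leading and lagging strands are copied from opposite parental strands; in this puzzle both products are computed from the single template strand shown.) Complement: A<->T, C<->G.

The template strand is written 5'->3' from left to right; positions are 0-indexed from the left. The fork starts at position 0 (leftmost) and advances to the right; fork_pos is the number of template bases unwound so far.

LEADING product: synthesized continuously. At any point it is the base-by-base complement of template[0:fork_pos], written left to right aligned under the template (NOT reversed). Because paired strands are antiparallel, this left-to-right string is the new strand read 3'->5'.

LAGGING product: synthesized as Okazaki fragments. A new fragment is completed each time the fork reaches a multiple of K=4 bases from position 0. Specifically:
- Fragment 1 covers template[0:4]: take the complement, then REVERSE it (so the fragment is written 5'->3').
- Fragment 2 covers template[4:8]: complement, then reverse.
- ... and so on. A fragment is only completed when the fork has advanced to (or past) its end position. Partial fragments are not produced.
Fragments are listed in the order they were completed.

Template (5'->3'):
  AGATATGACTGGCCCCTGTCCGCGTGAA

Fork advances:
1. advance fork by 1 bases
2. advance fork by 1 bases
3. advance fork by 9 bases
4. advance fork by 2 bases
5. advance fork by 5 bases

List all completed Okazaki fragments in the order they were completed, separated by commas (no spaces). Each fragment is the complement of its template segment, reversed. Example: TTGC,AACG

Answer: ATCT,TCAT,CCAG,GGGG

Derivation:
Step 1: advance 1 -> fork_pos = 0 + 1 = 1. Next multiple of 4 is 4 (not reached); still 0 fragment(s).
Step 2: advance 1 -> fork_pos = 1 + 1 = 2. Next multiple of 4 is 4 (not reached); still 0 fragment(s).
Step 3: advance 9 -> fork_pos = 2 + 9 = 11. Reached multiple(s) of 4: 4, 8 -> fragments 1-2 completed (2 total).
Step 4: advance 2 -> fork_pos = 11 + 2 = 13. Reached multiple(s) of 4: 12 -> fragment 3 completed (3 total).
Step 5: advance 5 -> fork_pos = 13 + 5 = 18. Reached multiple(s) of 4: 16 -> fragment 4 completed (4 total).
Final fork_pos = 18, so 4 fragment(s) are complete. Build each: template segment -> complement -> reverse.
Fragment 1: template[0:4] = AGAT -> complement TCTA -> reversed ATCT
Fragment 2: template[4:8] = ATGA -> complement TACT -> reversed TCAT
Fragment 3: template[8:12] = CTGG -> complement GACC -> reversed CCAG
Fragment 4: template[12:16] = CCCC -> complement GGGG -> reversed GGGG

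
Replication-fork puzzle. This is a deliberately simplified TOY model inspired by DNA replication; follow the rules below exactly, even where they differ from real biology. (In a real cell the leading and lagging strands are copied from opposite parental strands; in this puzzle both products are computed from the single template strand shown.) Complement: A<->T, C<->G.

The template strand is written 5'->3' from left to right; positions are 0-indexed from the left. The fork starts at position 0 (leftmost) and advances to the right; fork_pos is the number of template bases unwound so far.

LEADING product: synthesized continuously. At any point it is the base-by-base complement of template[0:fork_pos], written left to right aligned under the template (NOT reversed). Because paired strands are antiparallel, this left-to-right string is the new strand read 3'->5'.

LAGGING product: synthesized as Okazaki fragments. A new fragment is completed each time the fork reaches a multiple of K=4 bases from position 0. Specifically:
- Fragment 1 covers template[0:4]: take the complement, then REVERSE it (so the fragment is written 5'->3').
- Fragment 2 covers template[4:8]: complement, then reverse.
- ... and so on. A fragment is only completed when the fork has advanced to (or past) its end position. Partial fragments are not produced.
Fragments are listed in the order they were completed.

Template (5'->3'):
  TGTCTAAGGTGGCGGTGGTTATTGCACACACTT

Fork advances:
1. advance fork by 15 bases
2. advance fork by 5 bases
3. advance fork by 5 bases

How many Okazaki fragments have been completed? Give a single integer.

Answer: 6

Derivation:
Step 1: advance 15 -> fork_pos = 0 + 15 = 15. Reached multiple(s) of 4: 4, 8, 12 -> fragments 1-3 completed (3 total).
Step 2: advance 5 -> fork_pos = 15 + 5 = 20. Reached multiple(s) of 4: 16, 20 -> fragments 4-5 completed (5 total).
Step 3: advance 5 -> fork_pos = 20 + 5 = 25. Reached multiple(s) of 4: 24 -> fragment 6 completed (6 total).
Check: final fork_pos = 25; the multiples of 4 that are <= 25 are 4..24 -> 25 // 4 = 6 completed fragment(s).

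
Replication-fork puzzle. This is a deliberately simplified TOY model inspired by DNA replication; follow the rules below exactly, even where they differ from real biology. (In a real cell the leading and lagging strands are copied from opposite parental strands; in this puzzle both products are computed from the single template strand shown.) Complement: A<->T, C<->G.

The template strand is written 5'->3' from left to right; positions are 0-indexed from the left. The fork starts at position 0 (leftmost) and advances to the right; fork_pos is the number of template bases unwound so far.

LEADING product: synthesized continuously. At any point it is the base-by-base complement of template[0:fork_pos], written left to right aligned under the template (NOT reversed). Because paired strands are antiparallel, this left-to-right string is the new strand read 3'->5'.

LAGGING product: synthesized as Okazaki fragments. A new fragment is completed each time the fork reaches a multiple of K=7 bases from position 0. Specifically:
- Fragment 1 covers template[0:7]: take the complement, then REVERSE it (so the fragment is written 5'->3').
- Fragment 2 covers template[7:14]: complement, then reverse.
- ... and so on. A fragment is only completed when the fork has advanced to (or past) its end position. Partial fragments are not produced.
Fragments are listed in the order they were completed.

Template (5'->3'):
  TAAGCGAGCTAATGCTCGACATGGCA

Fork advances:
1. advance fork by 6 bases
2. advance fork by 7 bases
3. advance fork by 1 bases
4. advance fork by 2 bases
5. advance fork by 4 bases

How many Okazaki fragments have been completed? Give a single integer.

Step 1: advance 6 -> fork_pos = 0 + 6 = 6. Next multiple of 7 is 7 (not reached); still 0 fragment(s).
Step 2: advance 7 -> fork_pos = 6 + 7 = 13. Reached multiple(s) of 7: 7 -> fragment 1 completed (1 total).
Step 3: advance 1 -> fork_pos = 13 + 1 = 14. Reached multiple(s) of 7: 14 -> fragment 2 completed (2 total).
Step 4: advance 2 -> fork_pos = 14 + 2 = 16. Next multiple of 7 is 21 (not reached); still 2 fragment(s).
Step 5: advance 4 -> fork_pos = 16 + 4 = 20. Next multiple of 7 is 21 (not reached); still 2 fragment(s).
Check: final fork_pos = 20; the multiples of 7 that are <= 20 are 7..14 -> 20 // 7 = 2 completed fragment(s).

Answer: 2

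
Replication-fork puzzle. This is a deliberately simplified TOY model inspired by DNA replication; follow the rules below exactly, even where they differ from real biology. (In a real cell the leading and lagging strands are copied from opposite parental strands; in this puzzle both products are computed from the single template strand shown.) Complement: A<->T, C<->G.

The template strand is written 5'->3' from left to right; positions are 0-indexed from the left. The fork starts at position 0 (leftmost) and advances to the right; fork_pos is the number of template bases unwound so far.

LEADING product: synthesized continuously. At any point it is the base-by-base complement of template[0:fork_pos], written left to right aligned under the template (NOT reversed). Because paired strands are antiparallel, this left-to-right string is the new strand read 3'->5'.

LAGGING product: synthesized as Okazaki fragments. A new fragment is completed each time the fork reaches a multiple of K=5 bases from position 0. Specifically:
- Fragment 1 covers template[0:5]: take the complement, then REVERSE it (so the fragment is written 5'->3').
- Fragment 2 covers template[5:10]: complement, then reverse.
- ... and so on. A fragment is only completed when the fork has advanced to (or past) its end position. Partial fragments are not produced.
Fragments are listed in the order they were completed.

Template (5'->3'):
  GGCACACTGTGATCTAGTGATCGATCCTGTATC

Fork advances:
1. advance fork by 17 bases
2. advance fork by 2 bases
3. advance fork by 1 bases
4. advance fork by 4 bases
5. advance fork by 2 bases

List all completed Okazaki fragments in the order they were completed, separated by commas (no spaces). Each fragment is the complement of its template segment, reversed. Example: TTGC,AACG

Answer: GTGCC,ACAGT,AGATC,TCACT,ATCGA

Derivation:
Step 1: advance 17 -> fork_pos = 0 + 17 = 17. Reached multiple(s) of 5: 5, 10, 15 -> fragments 1-3 completed (3 total).
Step 2: advance 2 -> fork_pos = 17 + 2 = 19. Next multiple of 5 is 20 (not reached); still 3 fragment(s).
Step 3: advance 1 -> fork_pos = 19 + 1 = 20. Reached multiple(s) of 5: 20 -> fragment 4 completed (4 total).
Step 4: advance 4 -> fork_pos = 20 + 4 = 24. Next multiple of 5 is 25 (not reached); still 4 fragment(s).
Step 5: advance 2 -> fork_pos = 24 + 2 = 26. Reached multiple(s) of 5: 25 -> fragment 5 completed (5 total).
Final fork_pos = 26, so 5 fragment(s) are complete. Build each: template segment -> complement -> reverse.
Fragment 1: template[0:5] = GGCAC -> complement CCGTG -> reversed GTGCC
Fragment 2: template[5:10] = ACTGT -> complement TGACA -> reversed ACAGT
Fragment 3: template[10:15] = GATCT -> complement CTAGA -> reversed AGATC
Fragment 4: template[15:20] = AGTGA -> complement TCACT -> reversed TCACT
Fragment 5: template[20:25] = TCGAT -> complement AGCTA -> reversed ATCGA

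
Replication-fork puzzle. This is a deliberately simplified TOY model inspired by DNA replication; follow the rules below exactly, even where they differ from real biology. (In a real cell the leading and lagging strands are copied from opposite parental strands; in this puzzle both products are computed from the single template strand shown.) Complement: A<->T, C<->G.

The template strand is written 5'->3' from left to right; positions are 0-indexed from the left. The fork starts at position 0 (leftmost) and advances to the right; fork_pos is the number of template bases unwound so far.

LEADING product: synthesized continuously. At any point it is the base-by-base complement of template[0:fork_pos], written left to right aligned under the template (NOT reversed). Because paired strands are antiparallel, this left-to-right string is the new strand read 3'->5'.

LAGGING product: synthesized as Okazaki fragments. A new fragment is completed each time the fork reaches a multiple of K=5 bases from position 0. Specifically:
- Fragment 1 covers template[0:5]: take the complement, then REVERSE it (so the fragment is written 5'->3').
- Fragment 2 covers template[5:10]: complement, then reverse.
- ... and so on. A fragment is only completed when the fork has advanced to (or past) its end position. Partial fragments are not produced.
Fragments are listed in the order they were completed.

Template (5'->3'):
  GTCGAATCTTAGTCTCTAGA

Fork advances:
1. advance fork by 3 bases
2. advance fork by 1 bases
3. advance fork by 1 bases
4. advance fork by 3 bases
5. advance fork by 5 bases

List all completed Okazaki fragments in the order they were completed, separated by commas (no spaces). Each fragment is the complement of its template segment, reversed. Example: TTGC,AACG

Answer: TCGAC,AAGAT

Derivation:
Step 1: advance 3 -> fork_pos = 0 + 3 = 3. Next multiple of 5 is 5 (not reached); still 0 fragment(s).
Step 2: advance 1 -> fork_pos = 3 + 1 = 4. Next multiple of 5 is 5 (not reached); still 0 fragment(s).
Step 3: advance 1 -> fork_pos = 4 + 1 = 5. Reached multiple(s) of 5: 5 -> fragment 1 completed (1 total).
Step 4: advance 3 -> fork_pos = 5 + 3 = 8. Next multiple of 5 is 10 (not reached); still 1 fragment(s).
Step 5: advance 5 -> fork_pos = 8 + 5 = 13. Reached multiple(s) of 5: 10 -> fragment 2 completed (2 total).
Final fork_pos = 13, so 2 fragment(s) are complete. Build each: template segment -> complement -> reverse.
Fragment 1: template[0:5] = GTCGA -> complement CAGCT -> reversed TCGAC
Fragment 2: template[5:10] = ATCTT -> complement TAGAA -> reversed AAGAT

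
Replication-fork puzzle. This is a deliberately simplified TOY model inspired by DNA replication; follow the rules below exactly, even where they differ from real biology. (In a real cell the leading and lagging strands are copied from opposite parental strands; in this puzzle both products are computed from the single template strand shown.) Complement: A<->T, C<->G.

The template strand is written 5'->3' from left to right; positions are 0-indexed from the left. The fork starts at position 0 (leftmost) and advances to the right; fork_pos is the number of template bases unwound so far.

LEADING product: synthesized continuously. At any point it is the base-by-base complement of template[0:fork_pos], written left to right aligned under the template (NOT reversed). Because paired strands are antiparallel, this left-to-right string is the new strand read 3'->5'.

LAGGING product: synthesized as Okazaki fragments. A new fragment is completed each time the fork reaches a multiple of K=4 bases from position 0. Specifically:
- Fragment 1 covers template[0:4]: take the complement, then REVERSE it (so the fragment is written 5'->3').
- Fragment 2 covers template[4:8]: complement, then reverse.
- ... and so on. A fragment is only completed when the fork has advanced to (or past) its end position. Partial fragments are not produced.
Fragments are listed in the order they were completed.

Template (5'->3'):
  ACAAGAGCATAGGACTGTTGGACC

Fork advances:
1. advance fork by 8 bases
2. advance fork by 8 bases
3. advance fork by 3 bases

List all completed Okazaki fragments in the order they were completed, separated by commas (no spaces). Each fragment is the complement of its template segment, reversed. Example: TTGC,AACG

Answer: TTGT,GCTC,CTAT,AGTC

Derivation:
Step 1: advance 8 -> fork_pos = 0 + 8 = 8. Reached multiple(s) of 4: 4, 8 -> fragments 1-2 completed (2 total).
Step 2: advance 8 -> fork_pos = 8 + 8 = 16. Reached multiple(s) of 4: 12, 16 -> fragments 3-4 completed (4 total).
Step 3: advance 3 -> fork_pos = 16 + 3 = 19. Next multiple of 4 is 20 (not reached); still 4 fragment(s).
Final fork_pos = 19, so 4 fragment(s) are complete. Build each: template segment -> complement -> reverse.
Fragment 1: template[0:4] = ACAA -> complement TGTT -> reversed TTGT
Fragment 2: template[4:8] = GAGC -> complement CTCG -> reversed GCTC
Fragment 3: template[8:12] = ATAG -> complement TATC -> reversed CTAT
Fragment 4: template[12:16] = GACT -> complement CTGA -> reversed AGTC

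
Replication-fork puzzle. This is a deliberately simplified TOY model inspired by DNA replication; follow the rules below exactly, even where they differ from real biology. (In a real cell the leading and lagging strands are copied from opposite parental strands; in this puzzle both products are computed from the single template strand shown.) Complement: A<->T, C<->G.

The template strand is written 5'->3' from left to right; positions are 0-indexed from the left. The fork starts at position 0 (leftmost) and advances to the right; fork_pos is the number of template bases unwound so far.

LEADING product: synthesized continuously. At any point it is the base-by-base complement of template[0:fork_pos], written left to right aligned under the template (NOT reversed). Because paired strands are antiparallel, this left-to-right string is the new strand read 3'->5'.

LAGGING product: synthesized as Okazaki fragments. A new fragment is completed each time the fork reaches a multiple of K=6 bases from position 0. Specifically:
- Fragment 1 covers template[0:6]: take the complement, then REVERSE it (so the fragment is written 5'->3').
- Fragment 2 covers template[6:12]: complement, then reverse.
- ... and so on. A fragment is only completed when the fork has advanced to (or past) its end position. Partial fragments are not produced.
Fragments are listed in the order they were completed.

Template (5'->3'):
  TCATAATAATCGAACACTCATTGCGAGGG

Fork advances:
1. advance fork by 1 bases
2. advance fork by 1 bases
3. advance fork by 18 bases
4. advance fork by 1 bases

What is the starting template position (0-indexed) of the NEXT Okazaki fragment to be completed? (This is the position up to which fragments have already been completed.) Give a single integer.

Answer: 18

Derivation:
Step 1: advance 1 -> fork_pos = 0 + 1 = 1. Next multiple of 6 is 6 (not reached); still 0 fragment(s).
Step 2: advance 1 -> fork_pos = 1 + 1 = 2. Next multiple of 6 is 6 (not reached); still 0 fragment(s).
Step 3: advance 18 -> fork_pos = 2 + 18 = 20. Reached multiple(s) of 6: 6, 12, 18 -> fragments 1-3 completed (3 total).
Step 4: advance 1 -> fork_pos = 20 + 1 = 21. Next multiple of 6 is 24 (not reached); still 3 fragment(s).
3 fragment(s) completed, covering template[0:18] (3 x 6 = 18). The next fragment, fragment 4, covers template[18:24], so it starts at position 18.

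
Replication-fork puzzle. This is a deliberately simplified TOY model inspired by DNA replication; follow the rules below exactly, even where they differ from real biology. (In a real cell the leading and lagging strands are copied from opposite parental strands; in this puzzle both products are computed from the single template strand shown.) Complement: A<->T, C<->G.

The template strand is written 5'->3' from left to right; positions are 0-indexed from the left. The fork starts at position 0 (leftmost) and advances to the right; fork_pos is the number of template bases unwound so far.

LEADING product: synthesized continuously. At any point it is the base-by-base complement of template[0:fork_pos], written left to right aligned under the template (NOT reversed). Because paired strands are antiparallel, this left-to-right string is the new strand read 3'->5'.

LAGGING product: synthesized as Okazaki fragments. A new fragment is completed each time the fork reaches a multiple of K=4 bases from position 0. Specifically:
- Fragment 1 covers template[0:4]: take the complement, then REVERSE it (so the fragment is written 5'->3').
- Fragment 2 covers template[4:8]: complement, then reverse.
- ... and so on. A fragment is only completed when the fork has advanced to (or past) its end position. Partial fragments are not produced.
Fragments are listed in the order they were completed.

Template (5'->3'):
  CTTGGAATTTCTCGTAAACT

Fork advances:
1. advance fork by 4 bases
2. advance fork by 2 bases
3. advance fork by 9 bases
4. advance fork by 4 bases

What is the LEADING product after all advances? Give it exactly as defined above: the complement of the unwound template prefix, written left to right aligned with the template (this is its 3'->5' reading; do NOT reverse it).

Answer: GAACCTTAAAGAGCATTTG

Derivation:
Step 1: advance 4 -> fork_pos = 0 + 4 = 4.
Step 2: advance 2 -> fork_pos = 4 + 2 = 6.
Step 3: advance 9 -> fork_pos = 6 + 9 = 15.
Step 4: advance 4 -> fork_pos = 15 + 4 = 19.
Unwound prefix: template[0:19] = CTTGGAATTTCTCGTAAAC
Complement it base by base (A<->T, C<->G), keeping left-to-right order:
  [0:5] CTTGG -> GAACC
  [5:10] AATTT -> TTAAA
  [10:15] CTCGT -> GAGCA
  [15:19] AAAC -> TTTG
Concatenate: GAACCTTAAAGAGCATTTG (length 19; written aligned with the template, i.e. 3'->5').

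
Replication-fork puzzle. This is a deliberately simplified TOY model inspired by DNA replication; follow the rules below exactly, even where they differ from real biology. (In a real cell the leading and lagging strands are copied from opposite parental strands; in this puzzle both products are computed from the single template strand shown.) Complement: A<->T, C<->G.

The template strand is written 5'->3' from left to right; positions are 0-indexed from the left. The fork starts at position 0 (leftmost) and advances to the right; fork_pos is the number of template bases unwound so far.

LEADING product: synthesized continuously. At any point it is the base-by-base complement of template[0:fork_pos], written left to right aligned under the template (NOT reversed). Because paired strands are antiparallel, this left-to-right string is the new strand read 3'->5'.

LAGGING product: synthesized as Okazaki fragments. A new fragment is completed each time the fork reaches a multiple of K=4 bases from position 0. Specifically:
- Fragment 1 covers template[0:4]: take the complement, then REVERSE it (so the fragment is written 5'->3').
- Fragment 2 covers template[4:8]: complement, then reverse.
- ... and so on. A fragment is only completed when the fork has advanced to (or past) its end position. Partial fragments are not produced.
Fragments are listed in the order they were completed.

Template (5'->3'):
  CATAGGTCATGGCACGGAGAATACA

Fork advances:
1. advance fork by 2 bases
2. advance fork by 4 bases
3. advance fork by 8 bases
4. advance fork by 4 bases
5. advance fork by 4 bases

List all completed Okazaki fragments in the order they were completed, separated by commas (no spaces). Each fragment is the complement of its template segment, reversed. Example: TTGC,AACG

Answer: TATG,GACC,CCAT,CGTG,TCTC

Derivation:
Step 1: advance 2 -> fork_pos = 0 + 2 = 2. Next multiple of 4 is 4 (not reached); still 0 fragment(s).
Step 2: advance 4 -> fork_pos = 2 + 4 = 6. Reached multiple(s) of 4: 4 -> fragment 1 completed (1 total).
Step 3: advance 8 -> fork_pos = 6 + 8 = 14. Reached multiple(s) of 4: 8, 12 -> fragments 2-3 completed (3 total).
Step 4: advance 4 -> fork_pos = 14 + 4 = 18. Reached multiple(s) of 4: 16 -> fragment 4 completed (4 total).
Step 5: advance 4 -> fork_pos = 18 + 4 = 22. Reached multiple(s) of 4: 20 -> fragment 5 completed (5 total).
Final fork_pos = 22, so 5 fragment(s) are complete. Build each: template segment -> complement -> reverse.
Fragment 1: template[0:4] = CATA -> complement GTAT -> reversed TATG
Fragment 2: template[4:8] = GGTC -> complement CCAG -> reversed GACC
Fragment 3: template[8:12] = ATGG -> complement TACC -> reversed CCAT
Fragment 4: template[12:16] = CACG -> complement GTGC -> reversed CGTG
Fragment 5: template[16:20] = GAGA -> complement CTCT -> reversed TCTC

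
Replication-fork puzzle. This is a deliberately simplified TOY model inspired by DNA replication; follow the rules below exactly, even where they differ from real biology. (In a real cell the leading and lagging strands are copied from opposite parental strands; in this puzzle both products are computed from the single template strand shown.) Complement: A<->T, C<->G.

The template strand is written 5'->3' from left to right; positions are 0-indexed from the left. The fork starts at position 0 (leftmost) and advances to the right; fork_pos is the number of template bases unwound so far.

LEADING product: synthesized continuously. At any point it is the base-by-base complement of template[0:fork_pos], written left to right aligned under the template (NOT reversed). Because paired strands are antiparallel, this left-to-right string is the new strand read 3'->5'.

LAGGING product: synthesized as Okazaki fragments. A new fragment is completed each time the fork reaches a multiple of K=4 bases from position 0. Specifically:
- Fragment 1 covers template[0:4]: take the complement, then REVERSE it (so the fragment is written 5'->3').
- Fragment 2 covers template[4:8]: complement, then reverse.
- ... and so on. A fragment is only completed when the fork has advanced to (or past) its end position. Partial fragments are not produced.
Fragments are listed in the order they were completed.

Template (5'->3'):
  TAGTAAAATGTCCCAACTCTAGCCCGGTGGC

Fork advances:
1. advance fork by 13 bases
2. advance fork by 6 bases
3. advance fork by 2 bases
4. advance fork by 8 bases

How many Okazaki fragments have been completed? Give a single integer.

Answer: 7

Derivation:
Step 1: advance 13 -> fork_pos = 0 + 13 = 13. Reached multiple(s) of 4: 4, 8, 12 -> fragments 1-3 completed (3 total).
Step 2: advance 6 -> fork_pos = 13 + 6 = 19. Reached multiple(s) of 4: 16 -> fragment 4 completed (4 total).
Step 3: advance 2 -> fork_pos = 19 + 2 = 21. Reached multiple(s) of 4: 20 -> fragment 5 completed (5 total).
Step 4: advance 8 -> fork_pos = 21 + 8 = 29. Reached multiple(s) of 4: 24, 28 -> fragments 6-7 completed (7 total).
Check: final fork_pos = 29; the multiples of 4 that are <= 29 are 4..28 -> 29 // 4 = 7 completed fragment(s).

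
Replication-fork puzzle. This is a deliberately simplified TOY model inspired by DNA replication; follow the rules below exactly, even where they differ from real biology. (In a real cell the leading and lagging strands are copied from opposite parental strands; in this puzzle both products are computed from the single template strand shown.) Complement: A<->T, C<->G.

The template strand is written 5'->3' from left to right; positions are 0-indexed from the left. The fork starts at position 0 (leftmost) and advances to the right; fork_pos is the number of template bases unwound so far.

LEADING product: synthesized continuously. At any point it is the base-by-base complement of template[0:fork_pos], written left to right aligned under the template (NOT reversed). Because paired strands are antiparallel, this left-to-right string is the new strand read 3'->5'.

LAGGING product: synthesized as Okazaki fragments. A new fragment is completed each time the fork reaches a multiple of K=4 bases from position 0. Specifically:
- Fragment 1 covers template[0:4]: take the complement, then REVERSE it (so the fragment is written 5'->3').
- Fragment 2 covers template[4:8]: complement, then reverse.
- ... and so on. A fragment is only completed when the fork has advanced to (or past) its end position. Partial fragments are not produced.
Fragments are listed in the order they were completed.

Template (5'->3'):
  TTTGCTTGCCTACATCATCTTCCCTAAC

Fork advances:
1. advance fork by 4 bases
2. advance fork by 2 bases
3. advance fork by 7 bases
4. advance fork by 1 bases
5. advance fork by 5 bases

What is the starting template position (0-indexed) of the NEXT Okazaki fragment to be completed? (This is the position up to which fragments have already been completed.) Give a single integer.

Answer: 16

Derivation:
Step 1: advance 4 -> fork_pos = 0 + 4 = 4. Reached multiple(s) of 4: 4 -> fragment 1 completed (1 total).
Step 2: advance 2 -> fork_pos = 4 + 2 = 6. Next multiple of 4 is 8 (not reached); still 1 fragment(s).
Step 3: advance 7 -> fork_pos = 6 + 7 = 13. Reached multiple(s) of 4: 8, 12 -> fragments 2-3 completed (3 total).
Step 4: advance 1 -> fork_pos = 13 + 1 = 14. Next multiple of 4 is 16 (not reached); still 3 fragment(s).
Step 5: advance 5 -> fork_pos = 14 + 5 = 19. Reached multiple(s) of 4: 16 -> fragment 4 completed (4 total).
4 fragment(s) completed, covering template[0:16] (4 x 4 = 16). The next fragment, fragment 5, covers template[16:20], so it starts at position 16.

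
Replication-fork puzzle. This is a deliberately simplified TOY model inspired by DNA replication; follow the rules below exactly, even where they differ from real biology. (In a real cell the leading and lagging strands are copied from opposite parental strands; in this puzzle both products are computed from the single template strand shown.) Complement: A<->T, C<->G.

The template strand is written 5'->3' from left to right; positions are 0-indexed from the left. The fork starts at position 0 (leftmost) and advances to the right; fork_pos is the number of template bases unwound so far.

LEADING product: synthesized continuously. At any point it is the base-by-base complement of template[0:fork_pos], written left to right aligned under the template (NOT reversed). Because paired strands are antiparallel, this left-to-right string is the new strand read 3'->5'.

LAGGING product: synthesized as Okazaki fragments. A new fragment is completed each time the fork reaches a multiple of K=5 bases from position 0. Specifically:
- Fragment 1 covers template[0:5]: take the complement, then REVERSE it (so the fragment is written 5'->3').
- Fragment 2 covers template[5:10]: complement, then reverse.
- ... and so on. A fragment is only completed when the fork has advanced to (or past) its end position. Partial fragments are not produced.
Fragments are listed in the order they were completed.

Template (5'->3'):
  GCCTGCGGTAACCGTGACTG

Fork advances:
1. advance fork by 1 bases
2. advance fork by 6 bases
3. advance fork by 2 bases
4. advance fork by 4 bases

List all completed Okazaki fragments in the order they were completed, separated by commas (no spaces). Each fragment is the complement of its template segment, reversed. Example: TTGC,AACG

Step 1: advance 1 -> fork_pos = 0 + 1 = 1. Next multiple of 5 is 5 (not reached); still 0 fragment(s).
Step 2: advance 6 -> fork_pos = 1 + 6 = 7. Reached multiple(s) of 5: 5 -> fragment 1 completed (1 total).
Step 3: advance 2 -> fork_pos = 7 + 2 = 9. Next multiple of 5 is 10 (not reached); still 1 fragment(s).
Step 4: advance 4 -> fork_pos = 9 + 4 = 13. Reached multiple(s) of 5: 10 -> fragment 2 completed (2 total).
Final fork_pos = 13, so 2 fragment(s) are complete. Build each: template segment -> complement -> reverse.
Fragment 1: template[0:5] = GCCTG -> complement CGGAC -> reversed CAGGC
Fragment 2: template[5:10] = CGGTA -> complement GCCAT -> reversed TACCG

Answer: CAGGC,TACCG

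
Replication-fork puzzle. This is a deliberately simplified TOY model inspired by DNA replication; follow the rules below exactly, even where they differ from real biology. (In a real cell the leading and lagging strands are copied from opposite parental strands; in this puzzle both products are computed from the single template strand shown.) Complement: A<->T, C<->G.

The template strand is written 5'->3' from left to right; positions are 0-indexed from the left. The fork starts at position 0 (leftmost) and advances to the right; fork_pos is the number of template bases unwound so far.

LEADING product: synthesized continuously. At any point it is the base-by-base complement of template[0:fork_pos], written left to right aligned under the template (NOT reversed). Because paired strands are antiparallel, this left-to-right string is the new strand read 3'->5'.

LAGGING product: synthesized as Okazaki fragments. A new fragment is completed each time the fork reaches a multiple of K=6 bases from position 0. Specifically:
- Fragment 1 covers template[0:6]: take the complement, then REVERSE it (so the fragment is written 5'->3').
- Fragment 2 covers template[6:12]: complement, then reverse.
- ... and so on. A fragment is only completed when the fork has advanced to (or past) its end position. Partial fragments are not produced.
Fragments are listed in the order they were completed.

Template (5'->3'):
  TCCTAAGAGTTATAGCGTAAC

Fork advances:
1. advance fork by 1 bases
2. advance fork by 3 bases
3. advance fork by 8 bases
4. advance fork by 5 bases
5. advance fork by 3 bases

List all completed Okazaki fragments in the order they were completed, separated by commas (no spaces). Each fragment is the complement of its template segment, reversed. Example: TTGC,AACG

Step 1: advance 1 -> fork_pos = 0 + 1 = 1. Next multiple of 6 is 6 (not reached); still 0 fragment(s).
Step 2: advance 3 -> fork_pos = 1 + 3 = 4. Next multiple of 6 is 6 (not reached); still 0 fragment(s).
Step 3: advance 8 -> fork_pos = 4 + 8 = 12. Reached multiple(s) of 6: 6, 12 -> fragments 1-2 completed (2 total).
Step 4: advance 5 -> fork_pos = 12 + 5 = 17. Next multiple of 6 is 18 (not reached); still 2 fragment(s).
Step 5: advance 3 -> fork_pos = 17 + 3 = 20. Reached multiple(s) of 6: 18 -> fragment 3 completed (3 total).
Final fork_pos = 20, so 3 fragment(s) are complete. Build each: template segment -> complement -> reverse.
Fragment 1: template[0:6] = TCCTAA -> complement AGGATT -> reversed TTAGGA
Fragment 2: template[6:12] = GAGTTA -> complement CTCAAT -> reversed TAACTC
Fragment 3: template[12:18] = TAGCGT -> complement ATCGCA -> reversed ACGCTA

Answer: TTAGGA,TAACTC,ACGCTA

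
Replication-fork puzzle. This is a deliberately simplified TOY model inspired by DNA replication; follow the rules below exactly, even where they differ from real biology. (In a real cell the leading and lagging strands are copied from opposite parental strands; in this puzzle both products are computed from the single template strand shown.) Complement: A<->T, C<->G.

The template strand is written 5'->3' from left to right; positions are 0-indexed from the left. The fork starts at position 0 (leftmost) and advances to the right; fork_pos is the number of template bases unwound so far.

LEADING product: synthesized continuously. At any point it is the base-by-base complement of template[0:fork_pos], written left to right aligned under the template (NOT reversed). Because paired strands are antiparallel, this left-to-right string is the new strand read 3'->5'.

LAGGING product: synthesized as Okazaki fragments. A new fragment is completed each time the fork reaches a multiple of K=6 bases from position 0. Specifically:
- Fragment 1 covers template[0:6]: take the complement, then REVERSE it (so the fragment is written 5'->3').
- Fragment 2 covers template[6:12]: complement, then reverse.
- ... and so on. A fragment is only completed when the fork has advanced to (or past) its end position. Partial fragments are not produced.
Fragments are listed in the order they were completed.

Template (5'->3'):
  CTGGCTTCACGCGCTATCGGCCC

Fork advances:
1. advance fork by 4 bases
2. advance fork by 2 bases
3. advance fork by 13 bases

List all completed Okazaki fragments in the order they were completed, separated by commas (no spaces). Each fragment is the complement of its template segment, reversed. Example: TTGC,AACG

Step 1: advance 4 -> fork_pos = 0 + 4 = 4. Next multiple of 6 is 6 (not reached); still 0 fragment(s).
Step 2: advance 2 -> fork_pos = 4 + 2 = 6. Reached multiple(s) of 6: 6 -> fragment 1 completed (1 total).
Step 3: advance 13 -> fork_pos = 6 + 13 = 19. Reached multiple(s) of 6: 12, 18 -> fragments 2-3 completed (3 total).
Final fork_pos = 19, so 3 fragment(s) are complete. Build each: template segment -> complement -> reverse.
Fragment 1: template[0:6] = CTGGCT -> complement GACCGA -> reversed AGCCAG
Fragment 2: template[6:12] = TCACGC -> complement AGTGCG -> reversed GCGTGA
Fragment 3: template[12:18] = GCTATC -> complement CGATAG -> reversed GATAGC

Answer: AGCCAG,GCGTGA,GATAGC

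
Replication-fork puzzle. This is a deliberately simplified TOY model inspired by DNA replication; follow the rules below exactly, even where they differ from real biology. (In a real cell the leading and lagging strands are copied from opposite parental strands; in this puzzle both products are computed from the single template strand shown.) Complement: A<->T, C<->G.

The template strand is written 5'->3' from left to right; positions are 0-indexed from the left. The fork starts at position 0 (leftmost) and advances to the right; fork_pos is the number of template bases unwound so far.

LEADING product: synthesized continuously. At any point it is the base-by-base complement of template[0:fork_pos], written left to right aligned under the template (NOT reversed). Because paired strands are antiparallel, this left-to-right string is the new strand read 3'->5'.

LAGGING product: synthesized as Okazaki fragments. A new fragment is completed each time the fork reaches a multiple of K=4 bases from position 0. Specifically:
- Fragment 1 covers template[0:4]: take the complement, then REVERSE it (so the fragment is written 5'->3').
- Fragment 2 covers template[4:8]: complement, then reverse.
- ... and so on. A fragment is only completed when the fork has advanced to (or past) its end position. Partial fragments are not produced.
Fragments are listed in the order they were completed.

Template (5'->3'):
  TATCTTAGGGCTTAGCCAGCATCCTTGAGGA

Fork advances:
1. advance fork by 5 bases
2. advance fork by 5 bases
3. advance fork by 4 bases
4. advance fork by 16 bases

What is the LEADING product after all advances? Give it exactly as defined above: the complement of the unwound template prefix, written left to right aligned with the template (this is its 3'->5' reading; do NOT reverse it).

Step 1: advance 5 -> fork_pos = 0 + 5 = 5.
Step 2: advance 5 -> fork_pos = 5 + 5 = 10.
Step 3: advance 4 -> fork_pos = 10 + 4 = 14.
Step 4: advance 16 -> fork_pos = 14 + 16 = 30.
Unwound prefix: template[0:30] = TATCTTAGGGCTTAGCCAGCATCCTTGAGG
Complement it base by base (A<->T, C<->G), keeping left-to-right order:
  [0:5] TATCT -> ATAGA
  [5:10] TAGGG -> ATCCC
  [10:15] CTTAG -> GAATC
  [15:20] CCAGC -> GGTCG
  [20:25] ATCCT -> TAGGA
  [25:30] TGAGG -> ACTCC
Concatenate: ATAGAATCCCGAATCGGTCGTAGGAACTCC (length 30; written aligned with the template, i.e. 3'->5').

Answer: ATAGAATCCCGAATCGGTCGTAGGAACTCC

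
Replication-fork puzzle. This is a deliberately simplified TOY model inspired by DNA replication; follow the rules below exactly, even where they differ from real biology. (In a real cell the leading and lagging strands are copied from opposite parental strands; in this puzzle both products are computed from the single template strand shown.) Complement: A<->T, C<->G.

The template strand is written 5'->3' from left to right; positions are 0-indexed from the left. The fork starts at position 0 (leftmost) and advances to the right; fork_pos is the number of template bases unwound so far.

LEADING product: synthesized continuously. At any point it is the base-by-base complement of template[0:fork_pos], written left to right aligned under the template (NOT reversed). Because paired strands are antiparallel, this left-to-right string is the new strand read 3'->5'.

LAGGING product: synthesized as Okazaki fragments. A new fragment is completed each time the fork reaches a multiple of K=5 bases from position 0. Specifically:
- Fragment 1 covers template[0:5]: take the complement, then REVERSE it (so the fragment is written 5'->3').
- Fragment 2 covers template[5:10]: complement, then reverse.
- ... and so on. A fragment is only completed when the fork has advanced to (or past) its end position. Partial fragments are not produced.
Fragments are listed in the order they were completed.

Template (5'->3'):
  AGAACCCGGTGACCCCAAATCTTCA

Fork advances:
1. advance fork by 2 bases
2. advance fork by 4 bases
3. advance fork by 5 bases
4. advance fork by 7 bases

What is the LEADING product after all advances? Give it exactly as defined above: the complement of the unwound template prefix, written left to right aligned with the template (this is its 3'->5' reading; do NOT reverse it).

Answer: TCTTGGGCCACTGGGGTT

Derivation:
Step 1: advance 2 -> fork_pos = 0 + 2 = 2.
Step 2: advance 4 -> fork_pos = 2 + 4 = 6.
Step 3: advance 5 -> fork_pos = 6 + 5 = 11.
Step 4: advance 7 -> fork_pos = 11 + 7 = 18.
Unwound prefix: template[0:18] = AGAACCCGGTGACCCCAA
Complement it base by base (A<->T, C<->G), keeping left-to-right order:
  [0:5] AGAAC -> TCTTG
  [5:10] CCGGT -> GGCCA
  [10:15] GACCC -> CTGGG
  [15:18] CAA -> GTT
Concatenate: TCTTGGGCCACTGGGGTT (length 18; written aligned with the template, i.e. 3'->5').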